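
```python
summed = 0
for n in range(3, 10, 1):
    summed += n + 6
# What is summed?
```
Trace:
  summed=0
  summed=9, n=3
  summed=19, n=4
  summed=30, n=5
  summed=42, n=6
  summed=55, n=7
  summed=69, n=8
  summed=84, n=9

Final answer: 84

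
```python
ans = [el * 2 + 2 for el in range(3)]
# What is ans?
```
Trace:
  el=0
  el=1
  el=2
  ans=[2, 4, 6]

Final answer: [2, 4, 6]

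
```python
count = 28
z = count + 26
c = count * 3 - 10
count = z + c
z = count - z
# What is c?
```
Trace:
  count=28
  count=28, z=54
  count=28, z=54, c=74
  count=128, z=54, c=74
  count=128, z=74, c=74

Final answer: 74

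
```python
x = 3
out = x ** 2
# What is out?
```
Trace:
  x=3
  x=3, out=9

Final answer: 9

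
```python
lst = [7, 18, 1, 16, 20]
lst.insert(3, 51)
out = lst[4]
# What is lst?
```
Trace:
  lst=[7, 18, 1, 16, 20]
  lst=[7, 18, 1, 51, 16, 20]
  lst=[7, 18, 1, 51, 16, 20], out=16

Final answer: [7, 18, 1, 51, 16, 20]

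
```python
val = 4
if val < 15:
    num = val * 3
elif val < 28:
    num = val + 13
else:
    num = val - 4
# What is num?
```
Trace:
  val=4
  val=4, num=12

Final answer: 12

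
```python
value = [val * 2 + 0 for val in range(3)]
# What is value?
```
Trace:
  val=0
  val=1
  val=2
  value=[0, 2, 4]

Final answer: [0, 2, 4]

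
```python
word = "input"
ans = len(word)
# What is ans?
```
Trace:
  word='input'
  word='input', ans=5

Final answer: 5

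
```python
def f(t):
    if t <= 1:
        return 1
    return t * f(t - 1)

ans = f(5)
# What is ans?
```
Call trace:
f(t=5)
  f(t=4)
    f(t=3)
      f(t=2)
        f(t=1)
        -> return 1
      -> return 2
    -> return 6
  -> return 24
-> return 120

Final answer: 120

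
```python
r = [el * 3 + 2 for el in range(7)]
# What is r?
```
Trace:
  el=0
  el=1
  el=2
  el=3
  el=4
  el=5
  el=6
  r=[2, 5, 8, 11, 14, 17, 20]

Final answer: [2, 5, 8, 11, 14, 17, 20]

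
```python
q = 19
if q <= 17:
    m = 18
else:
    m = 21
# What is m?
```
Trace:
  q=19
  q=19, m=21

Final answer: 21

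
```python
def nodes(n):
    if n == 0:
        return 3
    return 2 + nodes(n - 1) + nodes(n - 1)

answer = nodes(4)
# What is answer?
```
Call trace (a repeated sub-call is expanded the first time; later identical calls just restate its return value):
nodes(n=4)
  nodes(n=3)
    nodes(n=2)
      nodes(n=1)
        nodes(n=0)
        -> return 3
        nodes(n=0)
        -> return 3
      -> return 8
      nodes(n=1) -> return 8  (same call as traced above)
    -> return 18
    nodes(n=2) -> return 18  (same call as traced above)
  -> return 38
  nodes(n=3) -> return 38  (same call as traced above)
-> return 78

Final answer: 78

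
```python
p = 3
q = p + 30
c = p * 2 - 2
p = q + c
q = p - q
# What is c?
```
Trace:
  p=3
  p=3, q=33
  p=3, q=33, c=4
  p=37, q=33, c=4
  p=37, q=4, c=4

Final answer: 4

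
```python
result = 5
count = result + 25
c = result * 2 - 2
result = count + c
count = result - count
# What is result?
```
Trace:
  result=5
  result=5, count=30
  result=5, count=30, c=8
  result=38, count=30, c=8
  result=38, count=8, c=8

Final answer: 38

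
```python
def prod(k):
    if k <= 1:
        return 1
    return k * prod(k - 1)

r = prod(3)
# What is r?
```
Call trace:
prod(k=3)
  prod(k=2)
    prod(k=1)
    -> return 1
  -> return 2
-> return 6

Final answer: 6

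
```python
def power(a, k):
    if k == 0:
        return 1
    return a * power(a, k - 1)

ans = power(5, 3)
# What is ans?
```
Call trace:
power(a=5, k=3)
  power(a=5, k=2)
    power(a=5, k=1)
      power(a=5, k=0)
      -> return 1
    -> return 5
  -> return 25
-> return 125

Final answer: 125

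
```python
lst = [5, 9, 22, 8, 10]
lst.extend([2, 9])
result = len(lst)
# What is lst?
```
Trace:
  lst=[5, 9, 22, 8, 10]
  lst=[5, 9, 22, 8, 10, 2, 9]
  lst=[5, 9, 22, 8, 10, 2, 9], result=7

Final answer: [5, 9, 22, 8, 10, 2, 9]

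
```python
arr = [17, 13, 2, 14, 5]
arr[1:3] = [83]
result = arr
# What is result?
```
Trace:
  arr=[17, 13, 2, 14, 5]
  arr=[17, 83, 14, 5]
  arr=[17, 83, 14, 5], result=[17, 83, 14, 5]

Final answer: [17, 83, 14, 5]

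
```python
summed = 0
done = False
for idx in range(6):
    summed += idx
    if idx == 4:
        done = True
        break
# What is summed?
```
Trace:
  summed=0
  summed=0, done=False
  summed=0, done=False, idx=0
  summed=1, done=False, idx=1
  summed=3, done=False, idx=2
  summed=6, done=False, idx=3
  summed=10, done=True, idx=4

Final answer: 10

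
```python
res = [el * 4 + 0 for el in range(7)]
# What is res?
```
Trace:
  el=0
  el=1
  el=2
  el=3
  el=4
  el=5
  el=6
  res=[0, 4, 8, 12, 16, 20, 24]

Final answer: [0, 4, 8, 12, 16, 20, 24]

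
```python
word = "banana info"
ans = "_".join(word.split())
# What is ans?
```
Trace:
  word='banana info'
  word='banana info', ans='banana_info'

Final answer: 'banana_info'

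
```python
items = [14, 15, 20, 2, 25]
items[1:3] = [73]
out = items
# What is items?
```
Trace:
  items=[14, 15, 20, 2, 25]
  items=[14, 73, 2, 25]
  items=[14, 73, 2, 25], out=[14, 73, 2, 25]

Final answer: [14, 73, 2, 25]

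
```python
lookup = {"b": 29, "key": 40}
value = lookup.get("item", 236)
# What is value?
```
Trace:
  lookup={'b': 29, 'key': 40}
  lookup={'b': 29, 'key': 40}, value=236

Final answer: 236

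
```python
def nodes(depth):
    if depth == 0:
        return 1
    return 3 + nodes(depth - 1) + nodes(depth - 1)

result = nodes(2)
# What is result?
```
Call trace (a repeated sub-call is expanded the first time; later identical calls just restate its return value):
nodes(depth=2)
  nodes(depth=1)
    nodes(depth=0)
    -> return 1
    nodes(depth=0)
    -> return 1
  -> return 5
  nodes(depth=1) -> return 5  (same call as traced above)
-> return 13

Final answer: 13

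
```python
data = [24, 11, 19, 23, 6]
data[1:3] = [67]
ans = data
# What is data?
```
Trace:
  data=[24, 11, 19, 23, 6]
  data=[24, 67, 23, 6]
  data=[24, 67, 23, 6], ans=[24, 67, 23, 6]

Final answer: [24, 67, 23, 6]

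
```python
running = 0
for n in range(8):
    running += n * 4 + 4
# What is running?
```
Trace:
  running=0
  running=4, n=0
  running=12, n=1
  running=24, n=2
  running=40, n=3
  running=60, n=4
  running=84, n=5
  running=112, n=6
  running=144, n=7

Final answer: 144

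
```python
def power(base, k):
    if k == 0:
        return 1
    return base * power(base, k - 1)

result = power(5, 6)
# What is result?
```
Call trace:
power(base=5, k=6)
  power(base=5, k=5)
    power(base=5, k=4)
      power(base=5, k=3)
        power(base=5, k=2)
          power(base=5, k=1)
            power(base=5, k=0)
            -> return 1
          -> return 5
        -> return 25
      -> return 125
    -> return 625
  -> return 3125
-> return 15625

Final answer: 15625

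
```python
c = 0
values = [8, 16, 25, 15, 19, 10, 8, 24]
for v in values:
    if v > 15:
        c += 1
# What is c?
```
Trace:
  c=0
  c=0, v=8
  c=1, v=16
  c=2, v=25
  c=2, v=15
  c=3, v=19
  c=3, v=10
  c=3, v=8
  c=4, v=24

Final answer: 4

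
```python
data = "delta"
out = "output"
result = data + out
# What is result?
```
Trace:
  data='delta'
  data='delta', out='output'
  data='delta', out='output', result='deltaoutput'

Final answer: 'deltaoutput'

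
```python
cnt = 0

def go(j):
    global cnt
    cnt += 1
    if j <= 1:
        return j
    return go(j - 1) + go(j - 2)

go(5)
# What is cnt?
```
Call trace (a repeated sub-call is expanded the first time; later identical calls just restate its return value):
go(j=5)
  go(j=4)
    go(j=3)
      go(j=2)
        go(j=1)
        -> return 1
        go(j=0)
        -> return 0
      -> return 1
      go(j=1)
      -> return 1
    -> return 2
    go(j=2) -> return 1  (same call as traced above)
  -> return 3
  go(j=3) -> return 2  (same call as traced above)
-> return 5

cnt is incremented once per call, so count the calls in each subtree. Let C(j) = number of calls made by go(j).
C(0) = C(1) = 1 (base case, no recursion); C(j) = 1 + C(j - 1) + C(j - 2) otherwise.
C(2) = 1 + C(1) + C(0) = 1 + 1 + 1 = 3
C(3) = 1 + C(2) + C(1) = 1 + 3 + 1 = 5
C(4) = 1 + C(3) + C(2) = 1 + 5 + 3 = 9
C(5) = 1 + C(4) + C(3) = 1 + 9 + 5 = 15
cnt = C(5) = 15

Final answer: 15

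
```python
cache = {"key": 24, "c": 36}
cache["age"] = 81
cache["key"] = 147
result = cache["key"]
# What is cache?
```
Trace:
  cache={'key': 24, 'c': 36}
  cache={'key': 24, 'c': 36, 'age': 81}
  cache={'key': 147, 'c': 36, 'age': 81}
  cache={'key': 147, 'c': 36, 'age': 81}, result=147

Final answer: {'key': 147, 'c': 36, 'age': 81}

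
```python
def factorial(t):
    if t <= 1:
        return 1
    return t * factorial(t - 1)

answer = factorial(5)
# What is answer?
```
Call trace:
factorial(t=5)
  factorial(t=4)
    factorial(t=3)
      factorial(t=2)
        factorial(t=1)
        -> return 1
      -> return 2
    -> return 6
  -> return 24
-> return 120

Final answer: 120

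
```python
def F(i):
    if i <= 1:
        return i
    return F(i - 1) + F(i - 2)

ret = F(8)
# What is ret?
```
Call trace (a repeated sub-call is expanded the first time; later identical calls just restate its return value):
F(i=8)
  F(i=7)
    F(i=6)
      F(i=5)
        F(i=4)
          F(i=3)
            F(i=2)
              F(i=1)
              -> return 1
              F(i=0)
              -> return 0
            -> return 1
            F(i=1)
            -> return 1
          -> return 2
          F(i=2) -> return 1  (same call as traced above)
        -> return 3
        F(i=3) -> return 2  (same call as traced above)
      -> return 5
      F(i=4) -> return 3  (same call as traced above)
    -> return 8
    F(i=5) -> return 5  (same call as traced above)
  -> return 13
  F(i=6) -> return 8  (same call as traced above)
-> return 21

Final answer: 21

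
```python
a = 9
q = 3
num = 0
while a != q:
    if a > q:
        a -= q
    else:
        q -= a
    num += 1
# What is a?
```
Trace:
  a=9
  a=9, q=3
  a=9, q=3, num=0
  a=6, q=3, num=1
  a=3, q=3, num=2

Final answer: 3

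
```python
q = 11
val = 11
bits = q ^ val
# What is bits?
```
Trace:
  q=11
  q=11, val=11
  q=11, val=11, bits=0

Final answer: 0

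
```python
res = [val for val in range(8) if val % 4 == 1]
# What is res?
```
Trace:
  val=0
  val=1
  val=2
  val=3
  val=4
  val=5
  val=6
  val=7
  res=[1, 5]

Final answer: [1, 5]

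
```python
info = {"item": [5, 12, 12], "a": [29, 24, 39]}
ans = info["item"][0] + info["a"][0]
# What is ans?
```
Trace:
  info={'item': [5, 12, 12], 'a': [29, 24, 39]}
  info={'item': [5, 12, 12], 'a': [29, 24, 39]}, ans=34

Final answer: 34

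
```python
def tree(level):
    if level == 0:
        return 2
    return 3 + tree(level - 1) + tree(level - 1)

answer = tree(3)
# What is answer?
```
Call trace (a repeated sub-call is expanded the first time; later identical calls just restate its return value):
tree(level=3)
  tree(level=2)
    tree(level=1)
      tree(level=0)
      -> return 2
      tree(level=0)
      -> return 2
    -> return 7
    tree(level=1) -> return 7  (same call as traced above)
  -> return 17
  tree(level=2) -> return 17  (same call as traced above)
-> return 37

Final answer: 37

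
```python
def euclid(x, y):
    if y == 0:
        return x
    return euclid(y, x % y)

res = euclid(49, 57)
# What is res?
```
Call trace:
euclid(x=49, y=57)
  euclid(x=57, y=49)
    euclid(x=49, y=8)
      euclid(x=8, y=1)
        euclid(x=1, y=0)
        -> return 1
      -> return 1
    -> return 1
  -> return 1
-> return 1

Final answer: 1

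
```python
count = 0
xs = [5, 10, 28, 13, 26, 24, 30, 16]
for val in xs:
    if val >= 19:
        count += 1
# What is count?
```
Trace:
  count=0
  count=0, val=5
  count=0, val=10
  count=1, val=28
  count=1, val=13
  count=2, val=26
  count=3, val=24
  count=4, val=30
  count=4, val=16

Final answer: 4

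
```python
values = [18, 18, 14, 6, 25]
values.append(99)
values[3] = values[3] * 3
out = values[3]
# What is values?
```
Trace:
  values=[18, 18, 14, 6, 25]
  values=[18, 18, 14, 6, 25, 99]
  values=[18, 18, 14, 18, 25, 99]
  values=[18, 18, 14, 18, 25, 99], out=18

Final answer: [18, 18, 14, 18, 25, 99]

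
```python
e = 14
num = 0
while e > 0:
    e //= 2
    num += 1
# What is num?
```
Trace:
  e=14
  e=14, num=0
  e=7, num=1
  e=3, num=2
  e=1, num=3
  e=0, num=4

Final answer: 4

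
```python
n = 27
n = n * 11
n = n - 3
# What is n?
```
Trace:
  n=27
  n=297
  n=294

Final answer: 294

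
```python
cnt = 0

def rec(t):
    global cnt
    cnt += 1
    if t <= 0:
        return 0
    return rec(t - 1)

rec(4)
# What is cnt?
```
Call trace:
rec(t=4)
  rec(t=3)
    rec(t=2)
      rec(t=1)
        rec(t=0)
        -> return 0
      -> return 0
    -> return 0
  -> return 0
-> return 0

cnt is incremented once per call. rec is entered once for each t = 4, 3, 2, 1, 0 (the t <= 0 call returns without recursing), i.e. 4 + 1 calls.
cnt = 5

Final answer: 5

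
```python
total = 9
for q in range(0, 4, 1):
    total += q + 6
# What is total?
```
Trace:
  total=9
  total=15, q=0
  total=22, q=1
  total=30, q=2
  total=39, q=3

Final answer: 39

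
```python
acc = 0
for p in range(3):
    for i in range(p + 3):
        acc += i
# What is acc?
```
Trace:
  acc=0
  acc=0, p=0, i=0
  acc=1, p=0, i=1
  acc=3, p=0, i=2
  acc=3, p=1, i=0
  acc=4, p=1, i=1
  acc=6, p=1, i=2
  acc=9, p=1, i=3
  acc=9, p=2, i=0
  acc=10, p=2, i=1
  acc=12, p=2, i=2
  acc=15, p=2, i=3
  acc=19, p=2, i=4

Final answer: 19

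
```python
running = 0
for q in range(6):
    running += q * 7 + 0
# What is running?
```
Trace:
  running=0
  running=0, q=0
  running=7, q=1
  running=21, q=2
  running=42, q=3
  running=70, q=4
  running=105, q=5

Final answer: 105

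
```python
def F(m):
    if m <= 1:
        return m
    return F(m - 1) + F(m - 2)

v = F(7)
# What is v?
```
Call trace (a repeated sub-call is expanded the first time; later identical calls just restate its return value):
F(m=7)
  F(m=6)
    F(m=5)
      F(m=4)
        F(m=3)
          F(m=2)
            F(m=1)
            -> return 1
            F(m=0)
            -> return 0
          -> return 1
          F(m=1)
          -> return 1
        -> return 2
        F(m=2) -> return 1  (same call as traced above)
      -> return 3
      F(m=3) -> return 2  (same call as traced above)
    -> return 5
    F(m=4) -> return 3  (same call as traced above)
  -> return 8
  F(m=5) -> return 5  (same call as traced above)
-> return 13

Final answer: 13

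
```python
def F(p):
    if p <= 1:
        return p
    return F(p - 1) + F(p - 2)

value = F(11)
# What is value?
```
Call trace (a repeated sub-call is expanded the first time; later identical calls just restate its return value):
F(p=11)
  F(p=10)
    F(p=9)
      F(p=8)
        F(p=7)
          F(p=6)
            F(p=5)
              F(p=4)
                F(p=3)
                  F(p=2)
                    F(p=1)
                    -> return 1
                    F(p=0)
                    -> return 0
                  -> return 1
                  F(p=1)
                  -> return 1
                -> return 2
                F(p=2) -> return 1  (same call as traced above)
              -> return 3
              F(p=3) -> return 2  (same call as traced above)
            -> return 5
            F(p=4) -> return 3  (same call as traced above)
          -> return 8
          F(p=5) -> return 5  (same call as traced above)
        -> return 13
        F(p=6) -> return 8  (same call as traced above)
      -> return 21
      F(p=7) -> return 13  (same call as traced above)
    -> return 34
    F(p=8) -> return 21  (same call as traced above)
  -> return 55
  F(p=9) -> return 34  (same call as traced above)
-> return 89

Final answer: 89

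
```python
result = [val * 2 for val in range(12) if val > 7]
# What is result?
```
Trace:
  val=0
  val=1
  val=2
  val=3
  val=4
  val=5
  val=6
  val=7
  val=8
  val=9
  val=10
  val=11
  result=[16, 18, 20, 22]

Final answer: [16, 18, 20, 22]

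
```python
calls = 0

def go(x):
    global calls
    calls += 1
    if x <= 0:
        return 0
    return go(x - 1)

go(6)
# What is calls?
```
Call trace:
go(x=6)
  go(x=5)
    go(x=4)
      go(x=3)
        go(x=2)
          go(x=1)
            go(x=0)
            -> return 0
          -> return 0
        -> return 0
      -> return 0
    -> return 0
  -> return 0
-> return 0

calls is incremented once per call. go is entered once for each x = 6, 5, 4, 3, 2, 1, 0 (the x <= 0 call returns without recursing), i.e. 6 + 1 calls.
calls = 7

Final answer: 7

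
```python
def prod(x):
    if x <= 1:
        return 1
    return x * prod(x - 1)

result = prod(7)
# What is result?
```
Call trace:
prod(x=7)
  prod(x=6)
    prod(x=5)
      prod(x=4)
        prod(x=3)
          prod(x=2)
            prod(x=1)
            -> return 1
          -> return 2
        -> return 6
      -> return 24
    -> return 120
  -> return 720
-> return 5040

Final answer: 5040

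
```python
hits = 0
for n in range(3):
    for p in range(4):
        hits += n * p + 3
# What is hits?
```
Trace:
  hits=0
  hits=3, n=0, p=0
  hits=6, n=0, p=1
  hits=9, n=0, p=2
  hits=12, n=0, p=3
  hits=15, n=1, p=0
  hits=19, n=1, p=1
  hits=24, n=1, p=2
  hits=30, n=1, p=3
  hits=33, n=2, p=0
  hits=38, n=2, p=1
  hits=45, n=2, p=2
  hits=54, n=2, p=3

Final answer: 54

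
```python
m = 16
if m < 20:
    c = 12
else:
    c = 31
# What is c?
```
Trace:
  m=16
  m=16, c=12

Final answer: 12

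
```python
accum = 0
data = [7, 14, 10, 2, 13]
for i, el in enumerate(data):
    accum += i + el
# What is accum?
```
Trace:
  accum=0
  accum=7, i=0, el=7
  accum=22, i=1, el=14
  accum=34, i=2, el=10
  accum=39, i=3, el=2
  accum=56, i=4, el=13

Final answer: 56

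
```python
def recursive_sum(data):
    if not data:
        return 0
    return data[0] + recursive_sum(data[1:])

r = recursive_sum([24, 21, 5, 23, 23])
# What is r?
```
Call trace:
recursive_sum(data=[24, 21, 5, 23, 23])
  recursive_sum(data=[21, 5, 23, 23])
    recursive_sum(data=[5, 23, 23])
      recursive_sum(data=[23, 23])
        recursive_sum(data=[23])
          recursive_sum(data=[])
          -> return 0
        -> return 23
      -> return 46
    -> return 51
  -> return 72
-> return 96

Final answer: 96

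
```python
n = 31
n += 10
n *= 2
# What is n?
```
Trace:
  n=31
  n=41
  n=82

Final answer: 82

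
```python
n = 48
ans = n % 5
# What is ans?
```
Trace:
  n=48
  n=48, ans=3

Final answer: 3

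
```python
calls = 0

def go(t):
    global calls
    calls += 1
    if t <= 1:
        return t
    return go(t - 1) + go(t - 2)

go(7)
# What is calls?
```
Call trace (a repeated sub-call is expanded the first time; later identical calls just restate its return value):
go(t=7)
  go(t=6)
    go(t=5)
      go(t=4)
        go(t=3)
          go(t=2)
            go(t=1)
            -> return 1
            go(t=0)
            -> return 0
          -> return 1
          go(t=1)
          -> return 1
        -> return 2
        go(t=2) -> return 1  (same call as traced above)
      -> return 3
      go(t=3) -> return 2  (same call as traced above)
    -> return 5
    go(t=4) -> return 3  (same call as traced above)
  -> return 8
  go(t=5) -> return 5  (same call as traced above)
-> return 13

calls is incremented once per call, so count the calls in each subtree. Let C(t) = number of calls made by go(t).
C(0) = C(1) = 1 (base case, no recursion); C(t) = 1 + C(t - 1) + C(t - 2) otherwise.
C(2) = 1 + C(1) + C(0) = 1 + 1 + 1 = 3
C(3) = 1 + C(2) + C(1) = 1 + 3 + 1 = 5
C(4) = 1 + C(3) + C(2) = 1 + 5 + 3 = 9
C(5) = 1 + C(4) + C(3) = 1 + 9 + 5 = 15
C(6) = 1 + C(5) + C(4) = 1 + 15 + 9 = 25
C(7) = 1 + C(6) + C(5) = 1 + 25 + 15 = 41
calls = C(7) = 41

Final answer: 41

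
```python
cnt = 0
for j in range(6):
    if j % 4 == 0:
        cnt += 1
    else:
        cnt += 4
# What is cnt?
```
Trace:
  cnt=0
  cnt=1, j=0
  cnt=5, j=1
  cnt=9, j=2
  cnt=13, j=3
  cnt=14, j=4
  cnt=18, j=5

Final answer: 18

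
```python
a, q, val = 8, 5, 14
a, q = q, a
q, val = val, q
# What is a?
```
Trace:
  a=8, q=5, val=14
  a=5, q=8, val=14
  a=5, q=14, val=8

Final answer: 5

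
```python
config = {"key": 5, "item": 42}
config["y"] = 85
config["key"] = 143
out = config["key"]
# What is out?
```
Trace:
  config={'key': 5, 'item': 42}
  config={'key': 5, 'item': 42, 'y': 85}
  config={'key': 143, 'item': 42, 'y': 85}
  config={'key': 143, 'item': 42, 'y': 85}, out=143

Final answer: 143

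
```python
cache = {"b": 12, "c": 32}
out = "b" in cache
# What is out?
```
Trace:
  cache={'b': 12, 'c': 32}
  cache={'b': 12, 'c': 32}, out=True

Final answer: True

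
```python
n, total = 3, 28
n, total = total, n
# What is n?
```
Trace:
  n=3, total=28
  n=28, total=3

Final answer: 28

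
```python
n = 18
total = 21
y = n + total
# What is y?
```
Trace:
  n=18
  n=18, total=21
  n=18, total=21, y=39

Final answer: 39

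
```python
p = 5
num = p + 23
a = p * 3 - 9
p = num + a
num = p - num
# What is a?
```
Trace:
  p=5
  p=5, num=28
  p=5, num=28, a=6
  p=34, num=28, a=6
  p=34, num=6, a=6

Final answer: 6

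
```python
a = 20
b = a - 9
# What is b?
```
Trace:
  a=20
  a=20, b=11

Final answer: 11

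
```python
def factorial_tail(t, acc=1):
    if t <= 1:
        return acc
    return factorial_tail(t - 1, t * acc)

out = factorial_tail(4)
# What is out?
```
Call trace:
factorial_tail(t=4, acc=1)
  factorial_tail(t=3, acc=4)
    factorial_tail(t=2, acc=12)
      factorial_tail(t=1, acc=24)
      -> return 24
    -> return 24
  -> return 24
-> return 24

Final answer: 24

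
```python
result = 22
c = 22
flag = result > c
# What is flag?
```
Trace:
  result=22
  result=22, c=22
  result=22, c=22, flag=False

Final answer: False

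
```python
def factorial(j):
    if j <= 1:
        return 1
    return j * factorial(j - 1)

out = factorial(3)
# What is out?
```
Call trace:
factorial(j=3)
  factorial(j=2)
    factorial(j=1)
    -> return 1
  -> return 2
-> return 6

Final answer: 6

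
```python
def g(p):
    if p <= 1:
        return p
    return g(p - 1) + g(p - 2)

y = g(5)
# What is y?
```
Call trace (a repeated sub-call is expanded the first time; later identical calls just restate its return value):
g(p=5)
  g(p=4)
    g(p=3)
      g(p=2)
        g(p=1)
        -> return 1
        g(p=0)
        -> return 0
      -> return 1
      g(p=1)
      -> return 1
    -> return 2
    g(p=2) -> return 1  (same call as traced above)
  -> return 3
  g(p=3) -> return 2  (same call as traced above)
-> return 5

Final answer: 5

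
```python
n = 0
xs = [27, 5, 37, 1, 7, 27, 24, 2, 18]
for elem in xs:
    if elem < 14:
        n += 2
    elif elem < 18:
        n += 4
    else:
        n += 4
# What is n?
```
Trace:
  n=0
  n=4, elem=27
  n=6, elem=5
  n=10, elem=37
  n=12, elem=1
  n=14, elem=7
  n=18, elem=27
  n=22, elem=24
  n=24, elem=2
  n=28, elem=18

Final answer: 28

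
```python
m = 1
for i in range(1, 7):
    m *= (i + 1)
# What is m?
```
Trace:
  m=1
  m=2, i=1
  m=6, i=2
  m=24, i=3
  m=120, i=4
  m=720, i=5
  m=5040, i=6

Final answer: 5040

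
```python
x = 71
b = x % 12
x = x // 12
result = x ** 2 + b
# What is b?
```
Trace:
  x=71
  x=71, b=11
  x=5, b=11
  x=5, b=11, result=36

Final answer: 11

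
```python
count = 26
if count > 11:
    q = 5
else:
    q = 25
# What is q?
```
Trace:
  count=26
  count=26, q=5

Final answer: 5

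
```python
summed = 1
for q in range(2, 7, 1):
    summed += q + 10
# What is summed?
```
Trace:
  summed=1
  summed=13, q=2
  summed=26, q=3
  summed=40, q=4
  summed=55, q=5
  summed=71, q=6

Final answer: 71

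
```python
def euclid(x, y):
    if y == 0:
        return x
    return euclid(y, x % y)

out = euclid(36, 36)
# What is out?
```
Call trace:
euclid(x=36, y=36)
  euclid(x=36, y=0)
  -> return 36
-> return 36

Final answer: 36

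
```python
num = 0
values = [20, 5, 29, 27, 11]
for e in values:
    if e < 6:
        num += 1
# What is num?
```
Trace:
  num=0
  num=0, e=20
  num=1, e=5
  num=1, e=29
  num=1, e=27
  num=1, e=11

Final answer: 1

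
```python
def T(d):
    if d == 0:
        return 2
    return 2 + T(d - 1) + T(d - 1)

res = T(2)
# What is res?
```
Call trace (a repeated sub-call is expanded the first time; later identical calls just restate its return value):
T(d=2)
  T(d=1)
    T(d=0)
    -> return 2
    T(d=0)
    -> return 2
  -> return 6
  T(d=1) -> return 6  (same call as traced above)
-> return 14

Final answer: 14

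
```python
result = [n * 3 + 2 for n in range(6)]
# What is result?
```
Trace:
  n=0
  n=1
  n=2
  n=3
  n=4
  n=5
  result=[2, 5, 8, 11, 14, 17]

Final answer: [2, 5, 8, 11, 14, 17]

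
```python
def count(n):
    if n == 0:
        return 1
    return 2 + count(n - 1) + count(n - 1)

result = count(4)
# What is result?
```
Call trace (a repeated sub-call is expanded the first time; later identical calls just restate its return value):
count(n=4)
  count(n=3)
    count(n=2)
      count(n=1)
        count(n=0)
        -> return 1
        count(n=0)
        -> return 1
      -> return 4
      count(n=1) -> return 4  (same call as traced above)
    -> return 10
    count(n=2) -> return 10  (same call as traced above)
  -> return 22
  count(n=3) -> return 22  (same call as traced above)
-> return 46

Final answer: 46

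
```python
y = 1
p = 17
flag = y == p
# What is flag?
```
Trace:
  y=1
  y=1, p=17
  y=1, p=17, flag=False

Final answer: False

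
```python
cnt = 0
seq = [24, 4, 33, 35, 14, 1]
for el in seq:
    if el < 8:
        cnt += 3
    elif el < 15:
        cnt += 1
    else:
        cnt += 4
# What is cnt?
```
Trace:
  cnt=0
  cnt=4, el=24
  cnt=7, el=4
  cnt=11, el=33
  cnt=15, el=35
  cnt=16, el=14
  cnt=19, el=1

Final answer: 19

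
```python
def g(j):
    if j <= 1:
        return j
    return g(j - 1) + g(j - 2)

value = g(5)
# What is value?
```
Call trace (a repeated sub-call is expanded the first time; later identical calls just restate its return value):
g(j=5)
  g(j=4)
    g(j=3)
      g(j=2)
        g(j=1)
        -> return 1
        g(j=0)
        -> return 0
      -> return 1
      g(j=1)
      -> return 1
    -> return 2
    g(j=2) -> return 1  (same call as traced above)
  -> return 3
  g(j=3) -> return 2  (same call as traced above)
-> return 5

Final answer: 5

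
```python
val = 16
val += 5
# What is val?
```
Trace:
  val=16
  val=21

Final answer: 21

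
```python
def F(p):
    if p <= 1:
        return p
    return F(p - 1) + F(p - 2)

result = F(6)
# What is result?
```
Call trace (a repeated sub-call is expanded the first time; later identical calls just restate its return value):
F(p=6)
  F(p=5)
    F(p=4)
      F(p=3)
        F(p=2)
          F(p=1)
          -> return 1
          F(p=0)
          -> return 0
        -> return 1
        F(p=1)
        -> return 1
      -> return 2
      F(p=2) -> return 1  (same call as traced above)
    -> return 3
    F(p=3) -> return 2  (same call as traced above)
  -> return 5
  F(p=4) -> return 3  (same call as traced above)
-> return 8

Final answer: 8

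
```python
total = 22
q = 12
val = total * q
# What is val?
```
Trace:
  total=22
  total=22, q=12
  total=22, q=12, val=264

Final answer: 264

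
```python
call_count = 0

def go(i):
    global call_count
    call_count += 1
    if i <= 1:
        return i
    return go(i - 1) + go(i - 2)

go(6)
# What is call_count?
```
Call trace (a repeated sub-call is expanded the first time; later identical calls just restate its return value):
go(i=6)
  go(i=5)
    go(i=4)
      go(i=3)
        go(i=2)
          go(i=1)
          -> return 1
          go(i=0)
          -> return 0
        -> return 1
        go(i=1)
        -> return 1
      -> return 2
      go(i=2) -> return 1  (same call as traced above)
    -> return 3
    go(i=3) -> return 2  (same call as traced above)
  -> return 5
  go(i=4) -> return 3  (same call as traced above)
-> return 8

call_count is incremented once per call, so count the calls in each subtree. Let C(i) = number of calls made by go(i).
C(0) = C(1) = 1 (base case, no recursion); C(i) = 1 + C(i - 1) + C(i - 2) otherwise.
C(2) = 1 + C(1) + C(0) = 1 + 1 + 1 = 3
C(3) = 1 + C(2) + C(1) = 1 + 3 + 1 = 5
C(4) = 1 + C(3) + C(2) = 1 + 5 + 3 = 9
C(5) = 1 + C(4) + C(3) = 1 + 9 + 5 = 15
C(6) = 1 + C(5) + C(4) = 1 + 15 + 9 = 25
call_count = C(6) = 25

Final answer: 25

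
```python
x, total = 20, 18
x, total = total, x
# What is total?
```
Trace:
  x=20, total=18
  x=18, total=20

Final answer: 20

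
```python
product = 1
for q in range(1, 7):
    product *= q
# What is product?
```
Trace:
  product=1
  product=1, q=1
  product=2, q=2
  product=6, q=3
  product=24, q=4
  product=120, q=5
  product=720, q=6

Final answer: 720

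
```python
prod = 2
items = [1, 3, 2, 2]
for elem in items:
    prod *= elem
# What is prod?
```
Trace:
  prod=2
  prod=2, elem=1
  prod=6, elem=3
  prod=12, elem=2
  prod=24, elem=2

Final answer: 24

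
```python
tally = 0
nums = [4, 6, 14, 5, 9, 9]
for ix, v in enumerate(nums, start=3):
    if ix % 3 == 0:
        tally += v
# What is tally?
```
Trace:
  tally=0
  tally=4, ix=3, v=4
  tally=4, ix=4, v=6
  tally=4, ix=5, v=14
  tally=9, ix=6, v=5
  tally=9, ix=7, v=9
  tally=9, ix=8, v=9

Final answer: 9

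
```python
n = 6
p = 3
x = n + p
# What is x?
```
Trace:
  n=6
  n=6, p=3
  n=6, p=3, x=9

Final answer: 9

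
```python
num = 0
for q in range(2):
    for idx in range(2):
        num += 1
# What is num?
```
Trace:
  num=0
  num=1, q=0, idx=0
  num=2, q=0, idx=1
  num=3, q=1, idx=0
  num=4, q=1, idx=1

Final answer: 4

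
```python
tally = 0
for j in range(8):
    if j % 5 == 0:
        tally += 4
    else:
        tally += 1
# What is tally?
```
Trace:
  tally=0
  tally=4, j=0
  tally=5, j=1
  tally=6, j=2
  tally=7, j=3
  tally=8, j=4
  tally=12, j=5
  tally=13, j=6
  tally=14, j=7

Final answer: 14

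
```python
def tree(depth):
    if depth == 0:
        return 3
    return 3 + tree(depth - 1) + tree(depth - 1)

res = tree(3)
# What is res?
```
Call trace (a repeated sub-call is expanded the first time; later identical calls just restate its return value):
tree(depth=3)
  tree(depth=2)
    tree(depth=1)
      tree(depth=0)
      -> return 3
      tree(depth=0)
      -> return 3
    -> return 9
    tree(depth=1) -> return 9  (same call as traced above)
  -> return 21
  tree(depth=2) -> return 21  (same call as traced above)
-> return 45

Final answer: 45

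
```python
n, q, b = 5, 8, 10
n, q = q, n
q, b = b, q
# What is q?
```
Trace:
  n=5, q=8, b=10
  n=8, q=5, b=10
  n=8, q=10, b=5

Final answer: 10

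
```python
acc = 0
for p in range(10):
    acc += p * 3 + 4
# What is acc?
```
Trace:
  acc=0
  acc=4, p=0
  acc=11, p=1
  acc=21, p=2
  acc=34, p=3
  acc=50, p=4
  acc=69, p=5
  acc=91, p=6
  acc=116, p=7
  acc=144, p=8
  acc=175, p=9

Final answer: 175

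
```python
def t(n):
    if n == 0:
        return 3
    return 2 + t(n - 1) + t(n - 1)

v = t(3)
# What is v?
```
Call trace (a repeated sub-call is expanded the first time; later identical calls just restate its return value):
t(n=3)
  t(n=2)
    t(n=1)
      t(n=0)
      -> return 3
      t(n=0)
      -> return 3
    -> return 8
    t(n=1) -> return 8  (same call as traced above)
  -> return 18
  t(n=2) -> return 18  (same call as traced above)
-> return 38

Final answer: 38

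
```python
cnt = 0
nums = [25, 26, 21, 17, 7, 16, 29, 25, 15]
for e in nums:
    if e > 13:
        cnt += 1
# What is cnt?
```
Trace:
  cnt=0
  cnt=1, e=25
  cnt=2, e=26
  cnt=3, e=21
  cnt=4, e=17
  cnt=4, e=7
  cnt=5, e=16
  cnt=6, e=29
  cnt=7, e=25
  cnt=8, e=15

Final answer: 8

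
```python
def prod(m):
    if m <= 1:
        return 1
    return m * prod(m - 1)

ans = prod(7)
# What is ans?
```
Call trace:
prod(m=7)
  prod(m=6)
    prod(m=5)
      prod(m=4)
        prod(m=3)
          prod(m=2)
            prod(m=1)
            -> return 1
          -> return 2
        -> return 6
      -> return 24
    -> return 120
  -> return 720
-> return 5040

Final answer: 5040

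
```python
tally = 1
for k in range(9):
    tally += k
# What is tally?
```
Trace:
  tally=1
  tally=1, k=0
  tally=2, k=1
  tally=4, k=2
  tally=7, k=3
  tally=11, k=4
  tally=16, k=5
  tally=22, k=6
  tally=29, k=7
  tally=37, k=8

Final answer: 37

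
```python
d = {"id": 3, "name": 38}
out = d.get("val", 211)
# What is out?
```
Trace:
  d={'id': 3, 'name': 38}
  d={'id': 3, 'name': 38}, out=211

Final answer: 211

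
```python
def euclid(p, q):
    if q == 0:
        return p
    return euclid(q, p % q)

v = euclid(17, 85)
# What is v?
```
Call trace:
euclid(p=17, q=85)
  euclid(p=85, q=17)
    euclid(p=17, q=0)
    -> return 17
  -> return 17
-> return 17

Final answer: 17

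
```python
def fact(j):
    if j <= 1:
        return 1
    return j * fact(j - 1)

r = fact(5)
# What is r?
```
Call trace:
fact(j=5)
  fact(j=4)
    fact(j=3)
      fact(j=2)
        fact(j=1)
        -> return 1
      -> return 2
    -> return 6
  -> return 24
-> return 120

Final answer: 120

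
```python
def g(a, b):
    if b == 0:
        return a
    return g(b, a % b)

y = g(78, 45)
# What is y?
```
Call trace:
g(a=78, b=45)
  g(a=45, b=33)
    g(a=33, b=12)
      g(a=12, b=9)
        g(a=9, b=3)
          g(a=3, b=0)
          -> return 3
        -> return 3
      -> return 3
    -> return 3
  -> return 3
-> return 3

Final answer: 3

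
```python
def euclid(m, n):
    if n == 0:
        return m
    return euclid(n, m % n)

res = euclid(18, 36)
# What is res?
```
Call trace:
euclid(m=18, n=36)
  euclid(m=36, n=18)
    euclid(m=18, n=0)
    -> return 18
  -> return 18
-> return 18

Final answer: 18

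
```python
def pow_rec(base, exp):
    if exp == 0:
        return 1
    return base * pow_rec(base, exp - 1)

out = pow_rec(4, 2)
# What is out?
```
Call trace:
pow_rec(base=4, exp=2)
  pow_rec(base=4, exp=1)
    pow_rec(base=4, exp=0)
    -> return 1
  -> return 4
-> return 16

Final answer: 16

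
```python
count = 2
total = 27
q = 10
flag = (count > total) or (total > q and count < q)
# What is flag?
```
Trace:
  count=2
  count=2, total=27
  count=2, total=27, q=10
  count=2, total=27, q=10, flag=True

Final answer: True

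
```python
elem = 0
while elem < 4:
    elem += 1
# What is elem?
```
Trace:
  elem=0
  elem=1
  elem=2
  elem=3
  elem=4

Final answer: 4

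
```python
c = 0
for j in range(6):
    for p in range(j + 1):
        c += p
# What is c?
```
Trace:
  c=0
  c=0, j=0, p=0
  c=0, j=1, p=0
  c=1, j=1, p=1
  c=1, j=2, p=0
  c=2, j=2, p=1
  c=4, j=2, p=2
  c=4, j=3, p=0
  c=5, j=3, p=1
  c=7, j=3, p=2
  c=10, j=3, p=3
  c=10, j=4, p=0
  c=11, j=4, p=1
  c=13, j=4, p=2
  c=16, j=4, p=3
  c=20, j=4, p=4
  c=20, j=5, p=0
  c=21, j=5, p=1
  c=23, j=5, p=2
  c=26, j=5, p=3
  c=30, j=5, p=4
  c=35, j=5, p=5

Final answer: 35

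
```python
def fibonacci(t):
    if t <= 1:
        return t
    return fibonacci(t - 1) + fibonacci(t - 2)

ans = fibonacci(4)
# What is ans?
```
Call trace (a repeated sub-call is expanded the first time; later identical calls just restate its return value):
fibonacci(t=4)
  fibonacci(t=3)
    fibonacci(t=2)
      fibonacci(t=1)
      -> return 1
      fibonacci(t=0)
      -> return 0
    -> return 1
    fibonacci(t=1)
    -> return 1
  -> return 2
  fibonacci(t=2) -> return 1  (same call as traced above)
-> return 3

Final answer: 3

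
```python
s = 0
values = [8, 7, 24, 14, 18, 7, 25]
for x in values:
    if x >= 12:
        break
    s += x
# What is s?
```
Trace:
  s=0
  s=8, x=8
  s=15, x=7
  s=15, x=24

Final answer: 15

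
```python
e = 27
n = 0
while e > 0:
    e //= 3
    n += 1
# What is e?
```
Trace:
  e=27
  e=27, n=0
  e=9, n=1
  e=3, n=2
  e=1, n=3
  e=0, n=4

Final answer: 0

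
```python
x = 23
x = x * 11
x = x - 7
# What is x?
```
Trace:
  x=23
  x=253
  x=246

Final answer: 246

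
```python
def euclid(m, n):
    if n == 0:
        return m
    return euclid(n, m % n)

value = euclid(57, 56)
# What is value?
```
Call trace:
euclid(m=57, n=56)
  euclid(m=56, n=1)
    euclid(m=1, n=0)
    -> return 1
  -> return 1
-> return 1

Final answer: 1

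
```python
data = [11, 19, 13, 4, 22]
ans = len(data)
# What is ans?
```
Trace:
  data=[11, 19, 13, 4, 22]
  data=[11, 19, 13, 4, 22], ans=5

Final answer: 5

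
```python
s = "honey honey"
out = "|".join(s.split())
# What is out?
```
Trace:
  s='honey honey'
  s='honey honey', out='honey|honey'

Final answer: 'honey|honey'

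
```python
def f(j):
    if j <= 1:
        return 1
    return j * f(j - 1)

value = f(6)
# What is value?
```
Call trace:
f(j=6)
  f(j=5)
    f(j=4)
      f(j=3)
        f(j=2)
          f(j=1)
          -> return 1
        -> return 2
      -> return 6
    -> return 24
  -> return 120
-> return 720

Final answer: 720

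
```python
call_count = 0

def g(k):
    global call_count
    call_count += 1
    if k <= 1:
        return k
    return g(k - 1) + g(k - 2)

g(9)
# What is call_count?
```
Call trace (a repeated sub-call is expanded the first time; later identical calls just restate its return value):
g(k=9)
  g(k=8)
    g(k=7)
      g(k=6)
        g(k=5)
          g(k=4)
            g(k=3)
              g(k=2)
                g(k=1)
                -> return 1
                g(k=0)
                -> return 0
              -> return 1
              g(k=1)
              -> return 1
            -> return 2
            g(k=2) -> return 1  (same call as traced above)
          -> return 3
          g(k=3) -> return 2  (same call as traced above)
        -> return 5
        g(k=4) -> return 3  (same call as traced above)
      -> return 8
      g(k=5) -> return 5  (same call as traced above)
    -> return 13
    g(k=6) -> return 8  (same call as traced above)
  -> return 21
  g(k=7) -> return 13  (same call as traced above)
-> return 34

call_count is incremented once per call, so count the calls in each subtree. Let C(k) = number of calls made by g(k).
C(0) = C(1) = 1 (base case, no recursion); C(k) = 1 + C(k - 1) + C(k - 2) otherwise.
C(2) = 1 + C(1) + C(0) = 1 + 1 + 1 = 3
C(3) = 1 + C(2) + C(1) = 1 + 3 + 1 = 5
C(4) = 1 + C(3) + C(2) = 1 + 5 + 3 = 9
C(5) = 1 + C(4) + C(3) = 1 + 9 + 5 = 15
C(6) = 1 + C(5) + C(4) = 1 + 15 + 9 = 25
C(7) = 1 + C(6) + C(5) = 1 + 25 + 15 = 41
C(8) = 1 + C(7) + C(6) = 1 + 41 + 25 = 67
C(9) = 1 + C(8) + C(7) = 1 + 67 + 41 = 109
call_count = C(9) = 109

Final answer: 109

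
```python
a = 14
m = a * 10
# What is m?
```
Trace:
  a=14
  a=14, m=140

Final answer: 140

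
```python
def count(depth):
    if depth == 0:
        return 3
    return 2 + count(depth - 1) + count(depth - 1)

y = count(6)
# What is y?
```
Call trace (a repeated sub-call is expanded the first time; later identical calls just restate its return value):
count(depth=6)
  count(depth=5)
    count(depth=4)
      count(depth=3)
        count(depth=2)
          count(depth=1)
            count(depth=0)
            -> return 3
            count(depth=0)
            -> return 3
          -> return 8
          count(depth=1) -> return 8  (same call as traced above)
        -> return 18
        count(depth=2) -> return 18  (same call as traced above)
      -> return 38
      count(depth=3) -> return 38  (same call as traced above)
    -> return 78
    count(depth=4) -> return 78  (same call as traced above)
  -> return 158
  count(depth=5) -> return 158  (same call as traced above)
-> return 318

Final answer: 318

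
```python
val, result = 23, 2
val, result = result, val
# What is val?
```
Trace:
  val=23, result=2
  val=2, result=23

Final answer: 2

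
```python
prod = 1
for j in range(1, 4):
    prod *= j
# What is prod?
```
Trace:
  prod=1
  prod=1, j=1
  prod=2, j=2
  prod=6, j=3

Final answer: 6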